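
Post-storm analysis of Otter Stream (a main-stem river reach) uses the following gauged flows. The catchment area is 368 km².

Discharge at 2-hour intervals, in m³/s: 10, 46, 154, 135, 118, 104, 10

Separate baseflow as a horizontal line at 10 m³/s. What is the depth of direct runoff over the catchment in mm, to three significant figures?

d ≈ 9.92 mm

Direct runoff: 0.0, 36.0, 144.0, 125.0, 108.0, 94.0, 0.0 m³/s; ΣQ_DR = 507.0 m³/s.
V = ΣQ_DR · Δt = 507.0 × 7200 s = 3.650 × 10^6 m³.
Over A = 368 km², depth = V / A = 9.92 mm.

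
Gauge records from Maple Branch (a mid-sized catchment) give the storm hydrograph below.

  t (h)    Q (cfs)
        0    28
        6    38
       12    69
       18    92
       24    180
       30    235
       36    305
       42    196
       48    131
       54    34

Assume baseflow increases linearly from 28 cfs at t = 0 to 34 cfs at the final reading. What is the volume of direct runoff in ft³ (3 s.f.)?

V ≈ 2.16 × 10^7 ft³

Direct-runoff ordinates (Q − Q_b): 0.00, 9.33, 39.67, 62.00, 149.33, 203.67, 273.00, 163.33, 97.67, 0.00 cfs.
ΣQ_DR = 998.0 cfs.
With Δt = 6 h = 21600 s, V = ΣQ_DR · Δt = 998.0 × 21600 = 2.16 × 10^7 ft³.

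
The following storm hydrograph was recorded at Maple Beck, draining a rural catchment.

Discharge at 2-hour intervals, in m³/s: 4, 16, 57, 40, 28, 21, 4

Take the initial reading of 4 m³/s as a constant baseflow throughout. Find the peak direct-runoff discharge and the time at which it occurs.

Subtracting baseflow gives direct-runoff ordinates: 0.0, 12.0, 53.0, 36.0, 24.0, 17.0, 0.0 m³/s.
The maximum is 53.0 m³/s, occurring at the reading for t = 4 h.

Q_p = 53.0 m³/s at t = 4 h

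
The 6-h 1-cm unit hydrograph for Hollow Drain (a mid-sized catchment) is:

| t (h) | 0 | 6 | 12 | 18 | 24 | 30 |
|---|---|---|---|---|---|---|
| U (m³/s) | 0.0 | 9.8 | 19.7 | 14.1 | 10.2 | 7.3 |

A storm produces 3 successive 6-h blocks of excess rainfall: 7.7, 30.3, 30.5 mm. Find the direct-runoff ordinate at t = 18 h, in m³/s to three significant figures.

Q ≈ 100 m³/s

By discrete convolution, Q_j = Σ (P_i / 10 mm) · U_{j−i}.
At t = 18 h (j=3): Q = (7.7/10)·14.1 + (30.3/10)·19.7 + (30.5/10)·9.8 = 100 m³/s.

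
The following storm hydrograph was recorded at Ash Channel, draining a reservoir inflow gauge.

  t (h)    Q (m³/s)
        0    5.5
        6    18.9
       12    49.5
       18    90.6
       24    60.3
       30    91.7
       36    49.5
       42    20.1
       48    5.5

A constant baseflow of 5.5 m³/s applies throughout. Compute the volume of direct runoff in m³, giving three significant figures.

Direct-runoff ordinates (Q − Q_b): 0.0, 13.4, 44.0, 85.1, 54.8, 86.2, 44.0, 14.6, 0.0 m³/s.
ΣQ_DR = 342.1 m³/s.
With Δt = 6 h = 21600 s, V = ΣQ_DR · Δt = 342.1 × 21600 = 7.39 × 10^6 m³.

V ≈ 7.39 × 10^6 m³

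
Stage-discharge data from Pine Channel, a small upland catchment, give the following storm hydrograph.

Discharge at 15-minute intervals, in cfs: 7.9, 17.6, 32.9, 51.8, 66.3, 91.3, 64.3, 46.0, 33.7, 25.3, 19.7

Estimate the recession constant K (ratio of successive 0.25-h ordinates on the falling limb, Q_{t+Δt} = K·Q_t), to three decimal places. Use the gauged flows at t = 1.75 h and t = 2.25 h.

K ≈ 0.742

Using the recession-limb readings at t = 1.75 h and t = 2.25 h: Q falls from 46.0 to 25.3 cfs over 2 intervals.
K = (Q₂/Q₁)^(1/2) = (25.3/46.0)^(1/2) = 0.742.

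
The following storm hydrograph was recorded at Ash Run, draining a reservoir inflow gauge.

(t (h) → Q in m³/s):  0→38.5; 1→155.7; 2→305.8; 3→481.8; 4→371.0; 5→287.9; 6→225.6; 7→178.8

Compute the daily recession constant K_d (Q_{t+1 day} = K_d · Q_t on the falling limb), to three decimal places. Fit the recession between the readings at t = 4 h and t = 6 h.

K_d ≈ 0.003

Between t = 4 h and t = 6 h the flow falls from 371.0 to 225.6 m³/s over 2×1 h = 2 h.
Per-interval ratio K = (225.6/371.0)^(1/2) = 0.7798; K_d = K^(24/1) = 0.003.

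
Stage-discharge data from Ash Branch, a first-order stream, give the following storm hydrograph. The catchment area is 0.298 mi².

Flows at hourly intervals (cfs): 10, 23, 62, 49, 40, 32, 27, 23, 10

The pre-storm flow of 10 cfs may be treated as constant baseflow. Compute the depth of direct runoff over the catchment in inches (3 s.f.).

Direct runoff: 0.0, 13.0, 52.0, 39.0, 30.0, 22.0, 17.0, 13.0, 0.0 cfs; ΣQ_DR = 186.0 cfs.
V = ΣQ_DR · Δt = 186.0 × 3600 s = 6.696 × 10^5 ft³.
Over A = 0.298 mi², depth = V / A = 0.967 in.

d ≈ 0.967 in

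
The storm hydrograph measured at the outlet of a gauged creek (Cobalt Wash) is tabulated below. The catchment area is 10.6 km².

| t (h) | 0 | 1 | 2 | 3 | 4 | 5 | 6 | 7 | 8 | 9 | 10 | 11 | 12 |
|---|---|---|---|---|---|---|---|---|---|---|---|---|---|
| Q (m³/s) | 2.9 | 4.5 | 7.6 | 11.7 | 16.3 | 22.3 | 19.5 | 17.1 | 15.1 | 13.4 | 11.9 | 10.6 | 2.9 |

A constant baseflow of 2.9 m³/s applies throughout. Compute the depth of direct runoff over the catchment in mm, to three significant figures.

Direct runoff: 0.0, 1.6, 4.7, 8.8, 13.4, 19.4, 16.6, 14.2, 12.2, 10.5, 9.0, 7.7, 0.0 m³/s; ΣQ_DR = 118.1 m³/s.
V = ΣQ_DR · Δt = 118.1 × 3600 s = 4.252 × 10^5 m³.
Over A = 10.6 km², depth = V / A = 40.1 mm.

d ≈ 40.1 mm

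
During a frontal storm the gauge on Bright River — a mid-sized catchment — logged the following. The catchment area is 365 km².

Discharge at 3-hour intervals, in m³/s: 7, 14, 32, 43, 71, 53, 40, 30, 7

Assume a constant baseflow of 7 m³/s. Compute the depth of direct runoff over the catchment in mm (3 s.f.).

Direct runoff: 0.0, 7.0, 25.0, 36.0, 64.0, 46.0, 33.0, 23.0, 0.0 m³/s; ΣQ_DR = 234.0 m³/s.
V = ΣQ_DR · Δt = 234.0 × 10800 s = 2.527 × 10^6 m³.
Over A = 365 km², depth = V / A = 6.92 mm.

d ≈ 6.92 mm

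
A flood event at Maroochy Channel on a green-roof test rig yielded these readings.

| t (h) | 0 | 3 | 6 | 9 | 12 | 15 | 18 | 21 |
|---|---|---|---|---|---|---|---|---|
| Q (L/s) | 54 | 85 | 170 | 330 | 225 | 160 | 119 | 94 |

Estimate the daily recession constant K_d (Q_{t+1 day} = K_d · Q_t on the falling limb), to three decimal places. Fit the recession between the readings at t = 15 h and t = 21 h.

Between t = 15 h and t = 21 h the flow falls from 160 to 94 L/s over 2×3 h = 6 h.
Per-interval ratio K = (94/160)^(1/2) = 0.7665; K_d = K^(24/3) = 0.119.

K_d ≈ 0.119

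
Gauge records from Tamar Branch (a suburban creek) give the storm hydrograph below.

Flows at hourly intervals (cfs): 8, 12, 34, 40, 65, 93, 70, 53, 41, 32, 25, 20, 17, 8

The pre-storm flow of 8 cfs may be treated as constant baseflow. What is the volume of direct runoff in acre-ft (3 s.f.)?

Direct-runoff ordinates (Q − Q_b): 0.0, 4.0, 26.0, 32.0, 57.0, 85.0, 62.0, 45.0, 33.0, 24.0, 17.0, 12.0, 9.0, 0.0 cfs.
ΣQ_DR = 406.0 cfs.
With Δt = 1 h = 3600 s, V = ΣQ_DR · Δt = 406.0 × 3600 = 1.46 × 10^6 ft³ = 33.6 acre-ft.

V ≈ 33.6 acre-ft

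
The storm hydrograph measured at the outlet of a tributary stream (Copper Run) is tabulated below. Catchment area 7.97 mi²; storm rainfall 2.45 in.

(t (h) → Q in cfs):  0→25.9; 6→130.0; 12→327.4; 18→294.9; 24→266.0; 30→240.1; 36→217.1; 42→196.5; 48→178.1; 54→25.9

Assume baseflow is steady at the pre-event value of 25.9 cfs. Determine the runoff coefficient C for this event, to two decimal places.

C ≈ 0.78

ΣQ_DR = 1643 cfs; V = ΣQ_DR·Δt = 3.549 × 10^7 ft³.
Runoff depth d = V / A = 1.917 in.
C = d / P = 1.917 / 2.45 = 0.78.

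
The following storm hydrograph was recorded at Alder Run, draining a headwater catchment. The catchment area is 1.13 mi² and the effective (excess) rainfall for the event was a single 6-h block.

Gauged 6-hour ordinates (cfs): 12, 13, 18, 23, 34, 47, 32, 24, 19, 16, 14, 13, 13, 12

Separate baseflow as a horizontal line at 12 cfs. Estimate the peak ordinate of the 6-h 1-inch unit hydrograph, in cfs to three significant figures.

U_p ≈ 34.9 cfs

Direct runoff: 0.0, 1.0, 6.0, 11.0, 22.0, 35.0, 20.0, 12.0, 7.0, 4.0, 2.0, 1.0, 1.0, 0.0 cfs; ΣQ_DR = 122.0 cfs, peak = 35.0 cfs.
Runoff depth d = ΣQ_DR·Δt / A = 122.0 × 21600 / (1.13 mi²) = 1.004 in.
The 1-inch UH is the DRH scaled by (1 in)/d, so U_p = 35.0 × 1/1.004 = 34.9 cfs.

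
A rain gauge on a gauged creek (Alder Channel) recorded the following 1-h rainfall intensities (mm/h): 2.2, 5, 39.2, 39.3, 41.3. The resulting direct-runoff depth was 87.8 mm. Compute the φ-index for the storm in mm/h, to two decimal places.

φ ≈ 10.67 mm/h

Only the 3 blocks with intensity above φ contribute runoff: 39.2, 39.3, 41.3 mm/h.
Σ(I−φ)·Δt = d  ⇒  (39.2+39.3+41.3 − 3φ)·1 = 87.8
φ = (119.8 − 87.8/1) / 3 = 10.67 mm/h.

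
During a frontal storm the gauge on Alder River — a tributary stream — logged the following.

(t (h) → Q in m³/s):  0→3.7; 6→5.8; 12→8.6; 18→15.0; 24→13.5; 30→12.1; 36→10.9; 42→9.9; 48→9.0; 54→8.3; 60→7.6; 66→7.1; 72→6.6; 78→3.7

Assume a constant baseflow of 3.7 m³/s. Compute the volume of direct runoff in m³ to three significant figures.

Direct-runoff ordinates (Q − Q_b): 0.0, 2.1, 4.9, 11.3, 9.8, 8.4, 7.2, 6.2, 5.3, 4.6, 3.9, 3.4, 2.9, 0.0 m³/s.
ΣQ_DR = 70.00 m³/s.
With Δt = 6 h = 21600 s, V = ΣQ_DR · Δt = 70.00 × 21600 = 1.51 × 10^6 m³.

V ≈ 1.51 × 10^6 m³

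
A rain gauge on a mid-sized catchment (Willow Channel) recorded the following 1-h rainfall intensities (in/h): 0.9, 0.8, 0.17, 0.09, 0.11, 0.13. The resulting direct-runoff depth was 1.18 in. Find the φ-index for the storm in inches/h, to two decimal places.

φ ≈ 0.26 in/h

Only the 2 blocks with intensity above φ contribute runoff: 0.9, 0.8 in/h.
Σ(I−φ)·Δt = d  ⇒  (0.9+0.8 − 2φ)·1 = 1.18
φ = (1.700 − 1.18/1) / 2 = 0.26 in/h.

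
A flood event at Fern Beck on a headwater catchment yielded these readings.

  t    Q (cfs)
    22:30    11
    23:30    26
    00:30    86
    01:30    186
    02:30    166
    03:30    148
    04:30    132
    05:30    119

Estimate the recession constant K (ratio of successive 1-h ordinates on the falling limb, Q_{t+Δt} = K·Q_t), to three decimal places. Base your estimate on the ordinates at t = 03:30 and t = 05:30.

Using the recession-limb readings at t = 03:30 and t = 05:30: Q falls from 148 to 119 cfs over 2 intervals.
K = (Q₂/Q₁)^(1/2) = (119/148)^(1/2) = 0.897.

K ≈ 0.897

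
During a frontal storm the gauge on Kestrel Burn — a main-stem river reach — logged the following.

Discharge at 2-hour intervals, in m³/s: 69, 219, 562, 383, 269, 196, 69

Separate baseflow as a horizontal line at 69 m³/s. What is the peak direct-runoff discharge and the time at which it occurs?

Subtracting baseflow gives direct-runoff ordinates: 0.0, 150.0, 493.0, 314.0, 200.0, 127.0, 0.0 m³/s.
The maximum is 493.0 m³/s, occurring at the reading for t = 4 h.

Q_p = 493.0 m³/s at t = 4 h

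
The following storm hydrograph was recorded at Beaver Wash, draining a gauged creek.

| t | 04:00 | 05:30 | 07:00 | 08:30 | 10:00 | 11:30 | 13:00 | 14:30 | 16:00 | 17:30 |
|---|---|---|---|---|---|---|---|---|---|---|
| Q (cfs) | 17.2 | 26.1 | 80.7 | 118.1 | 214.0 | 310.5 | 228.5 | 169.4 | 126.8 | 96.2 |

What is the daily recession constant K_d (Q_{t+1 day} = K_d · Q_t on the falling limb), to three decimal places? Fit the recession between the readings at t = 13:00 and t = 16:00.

Between t = 13:00 and t = 16:00 the flow falls from 228.5 to 126.8 cfs over 2×1.5 h = 3 h.
Per-interval ratio K = (126.8/228.5)^(1/2) = 0.7449; K_d = K^(24/1.5) = 0.009.

K_d ≈ 0.009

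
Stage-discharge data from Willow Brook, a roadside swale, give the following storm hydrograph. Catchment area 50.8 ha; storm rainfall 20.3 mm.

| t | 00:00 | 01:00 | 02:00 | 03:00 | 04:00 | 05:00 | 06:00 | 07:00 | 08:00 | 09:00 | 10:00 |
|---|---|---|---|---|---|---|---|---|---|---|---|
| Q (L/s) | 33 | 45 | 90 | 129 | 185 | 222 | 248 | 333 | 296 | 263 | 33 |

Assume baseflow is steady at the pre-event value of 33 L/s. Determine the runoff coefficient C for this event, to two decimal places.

C ≈ 0.53

ΣQ_DR = 1514 L/s; V = ΣQ_DR·Δt = 5.450 × 10^6 L.
Runoff depth d = V / A = 10.73 mm.
C = d / P = 10.73 / 20.3 = 0.53.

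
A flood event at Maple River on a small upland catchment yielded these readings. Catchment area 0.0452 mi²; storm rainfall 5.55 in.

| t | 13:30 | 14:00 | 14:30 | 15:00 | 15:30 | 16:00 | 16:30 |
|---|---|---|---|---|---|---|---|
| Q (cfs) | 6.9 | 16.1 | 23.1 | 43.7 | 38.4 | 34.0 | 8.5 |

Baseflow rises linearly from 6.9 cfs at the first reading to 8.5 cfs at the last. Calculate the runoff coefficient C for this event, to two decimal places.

ΣQ_DR = 116.8 cfs; V = ΣQ_DR·Δt = 2.102 × 10^5 ft³.
Runoff depth d = V / A = 2.002 in.
C = d / P = 2.002 / 5.55 = 0.36.

C ≈ 0.36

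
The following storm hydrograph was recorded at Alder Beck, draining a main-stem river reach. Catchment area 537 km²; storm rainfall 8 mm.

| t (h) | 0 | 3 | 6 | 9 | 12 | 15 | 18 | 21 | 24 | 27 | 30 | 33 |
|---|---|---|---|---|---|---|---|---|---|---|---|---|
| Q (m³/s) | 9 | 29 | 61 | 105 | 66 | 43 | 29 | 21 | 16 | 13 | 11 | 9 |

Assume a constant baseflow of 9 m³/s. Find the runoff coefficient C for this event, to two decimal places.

C ≈ 0.76

ΣQ_DR = 304.0 m³/s; V = ΣQ_DR·Δt = 3.283 × 10^6 m³.
Runoff depth d = V / A = 6.114 mm.
C = d / P = 6.114 / 8 = 0.76.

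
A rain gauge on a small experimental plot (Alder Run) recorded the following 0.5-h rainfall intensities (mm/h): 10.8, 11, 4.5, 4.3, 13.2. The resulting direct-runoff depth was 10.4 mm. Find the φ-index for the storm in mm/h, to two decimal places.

φ ≈ 4.73 mm/h

Only the 3 blocks with intensity above φ contribute runoff: 10.8, 11, 13.2 mm/h.
Σ(I−φ)·Δt = d  ⇒  (10.8+11+13.2 − 3φ)·0.5 = 10.4
φ = (35.00 − 10.4/0.5) / 3 = 4.73 mm/h.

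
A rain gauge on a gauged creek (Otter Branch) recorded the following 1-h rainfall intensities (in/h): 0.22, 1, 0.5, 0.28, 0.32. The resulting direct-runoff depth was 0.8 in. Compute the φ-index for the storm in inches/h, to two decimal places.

φ ≈ 0.35 in/h

Only the 2 blocks with intensity above φ contribute runoff: 1, 0.5 in/h.
Σ(I−φ)·Δt = d  ⇒  (1+0.5 − 2φ)·1 = 0.8
φ = (1.500 − 0.8/1) / 2 = 0.35 in/h.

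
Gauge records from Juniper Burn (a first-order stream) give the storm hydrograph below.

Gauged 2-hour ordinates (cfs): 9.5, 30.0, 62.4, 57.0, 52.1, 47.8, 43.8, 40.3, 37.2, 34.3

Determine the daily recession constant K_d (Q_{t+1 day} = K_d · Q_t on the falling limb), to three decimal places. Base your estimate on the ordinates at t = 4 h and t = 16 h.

Between t = 4 h and t = 16 h the flow falls from 62.4 to 37.2 cfs over 6×2 h = 12 h.
Per-interval ratio K = (37.2/62.4)^(1/6) = 0.9174; K_d = K^(24/2) = 0.355.

K_d ≈ 0.355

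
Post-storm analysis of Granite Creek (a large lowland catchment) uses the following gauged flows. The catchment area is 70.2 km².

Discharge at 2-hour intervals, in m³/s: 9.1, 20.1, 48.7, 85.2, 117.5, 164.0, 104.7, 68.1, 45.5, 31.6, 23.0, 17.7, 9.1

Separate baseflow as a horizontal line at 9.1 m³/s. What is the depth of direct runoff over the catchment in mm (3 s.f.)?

Direct runoff: 0.0, 11.0, 39.6, 76.1, 108.4, 154.9, 95.6, 59.0, 36.4, 22.5, 13.9, 8.6, 0.0 m³/s; ΣQ_DR = 626.0 m³/s.
V = ΣQ_DR · Δt = 626.0 × 7200 s = 4.507 × 10^6 m³.
Over A = 70.2 km², depth = V / A = 64.2 mm.

d ≈ 64.2 mm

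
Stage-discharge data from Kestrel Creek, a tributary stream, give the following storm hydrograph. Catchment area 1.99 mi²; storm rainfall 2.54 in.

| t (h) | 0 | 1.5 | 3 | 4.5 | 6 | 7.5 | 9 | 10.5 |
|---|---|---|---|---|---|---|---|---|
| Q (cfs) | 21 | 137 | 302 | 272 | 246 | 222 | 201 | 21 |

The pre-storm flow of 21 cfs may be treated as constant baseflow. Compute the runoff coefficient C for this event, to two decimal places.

ΣQ_DR = 1254 cfs; V = ΣQ_DR·Δt = 6.772 × 10^6 ft³.
Runoff depth d = V / A = 1.465 in.
C = d / P = 1.465 / 2.54 = 0.58.

C ≈ 0.58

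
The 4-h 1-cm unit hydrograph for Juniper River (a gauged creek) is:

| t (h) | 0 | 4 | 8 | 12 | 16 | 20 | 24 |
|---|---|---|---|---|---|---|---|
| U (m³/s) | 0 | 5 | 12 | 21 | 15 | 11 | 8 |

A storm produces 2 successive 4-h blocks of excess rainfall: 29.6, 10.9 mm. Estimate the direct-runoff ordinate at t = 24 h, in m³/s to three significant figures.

Q ≈ 35.7 m³/s

By discrete convolution, Q_j = Σ (P_i / 10 mm) · U_{j−i}.
At t = 24 h (j=6): Q = (29.6/10)·8 + (10.9/10)·11 = 35.7 m³/s.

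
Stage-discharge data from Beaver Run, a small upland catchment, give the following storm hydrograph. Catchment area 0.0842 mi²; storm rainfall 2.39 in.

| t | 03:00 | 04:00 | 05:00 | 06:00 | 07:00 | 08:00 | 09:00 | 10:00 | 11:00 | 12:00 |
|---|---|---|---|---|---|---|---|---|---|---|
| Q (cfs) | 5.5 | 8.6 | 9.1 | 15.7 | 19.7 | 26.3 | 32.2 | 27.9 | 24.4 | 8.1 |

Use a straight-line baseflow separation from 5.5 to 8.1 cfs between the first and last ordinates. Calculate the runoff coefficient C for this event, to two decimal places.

ΣQ_DR = 109.5 cfs; V = ΣQ_DR·Δt = 3.942 × 10^5 ft³.
Runoff depth d = V / A = 2.015 in.
C = d / P = 2.015 / 2.39 = 0.84.

C ≈ 0.84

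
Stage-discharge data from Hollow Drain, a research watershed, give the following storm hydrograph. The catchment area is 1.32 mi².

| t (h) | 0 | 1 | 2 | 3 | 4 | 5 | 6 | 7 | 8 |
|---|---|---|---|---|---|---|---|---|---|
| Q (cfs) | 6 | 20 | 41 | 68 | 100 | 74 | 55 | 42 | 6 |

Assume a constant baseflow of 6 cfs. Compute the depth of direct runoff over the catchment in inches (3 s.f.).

Direct runoff: 0.0, 14.0, 35.0, 62.0, 94.0, 68.0, 49.0, 36.0, 0.0 cfs; ΣQ_DR = 358.0 cfs.
V = ΣQ_DR · Δt = 358.0 × 3600 s = 1.289 × 10^6 ft³.
Over A = 1.32 mi², depth = V / A = 0.420 in.

d ≈ 0.420 in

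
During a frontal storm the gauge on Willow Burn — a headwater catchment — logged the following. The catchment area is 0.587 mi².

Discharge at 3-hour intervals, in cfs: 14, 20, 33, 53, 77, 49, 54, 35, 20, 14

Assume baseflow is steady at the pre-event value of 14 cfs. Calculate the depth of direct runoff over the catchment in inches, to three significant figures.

d ≈ 1.81 in

Direct runoff: 0.0, 6.0, 19.0, 39.0, 63.0, 35.0, 40.0, 21.0, 6.0, 0.0 cfs; ΣQ_DR = 229.0 cfs.
V = ΣQ_DR · Δt = 229.0 × 10800 s = 2.473 × 10^6 ft³.
Over A = 0.587 mi², depth = V / A = 1.81 in.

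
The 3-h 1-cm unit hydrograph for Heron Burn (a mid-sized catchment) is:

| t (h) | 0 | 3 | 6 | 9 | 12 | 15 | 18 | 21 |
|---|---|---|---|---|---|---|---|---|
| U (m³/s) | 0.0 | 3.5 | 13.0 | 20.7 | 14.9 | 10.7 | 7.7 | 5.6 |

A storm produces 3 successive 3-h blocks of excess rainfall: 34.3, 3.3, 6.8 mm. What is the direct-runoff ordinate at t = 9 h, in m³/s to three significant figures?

Q ≈ 77.7 m³/s

By discrete convolution, Q_j = Σ (P_i / 10 mm) · U_{j−i}.
At t = 9 h (j=3): Q = (34.3/10)·20.7 + (3.3/10)·13.0 + (6.8/10)·3.5 = 77.7 m³/s.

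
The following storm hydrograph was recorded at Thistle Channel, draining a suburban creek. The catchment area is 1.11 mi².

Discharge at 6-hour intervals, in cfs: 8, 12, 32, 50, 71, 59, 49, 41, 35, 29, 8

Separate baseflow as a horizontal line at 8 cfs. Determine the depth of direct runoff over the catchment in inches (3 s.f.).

d ≈ 2.56 in

Direct runoff: 0.0, 4.0, 24.0, 42.0, 63.0, 51.0, 41.0, 33.0, 27.0, 21.0, 0.0 cfs; ΣQ_DR = 306.0 cfs.
V = ΣQ_DR · Δt = 306.0 × 21600 s = 6.610 × 10^6 ft³.
Over A = 1.11 mi², depth = V / A = 2.56 in.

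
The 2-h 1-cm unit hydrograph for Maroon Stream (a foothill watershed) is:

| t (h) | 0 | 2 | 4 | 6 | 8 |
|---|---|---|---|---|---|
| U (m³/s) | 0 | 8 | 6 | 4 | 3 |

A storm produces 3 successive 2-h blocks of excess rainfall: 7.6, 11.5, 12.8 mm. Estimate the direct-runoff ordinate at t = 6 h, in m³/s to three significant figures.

Q ≈ 20.2 m³/s

By discrete convolution, Q_j = Σ (P_i / 10 mm) · U_{j−i}.
At t = 6 h (j=3): Q = (7.6/10)·4 + (11.5/10)·6 + (12.8/10)·8 = 20.2 m³/s.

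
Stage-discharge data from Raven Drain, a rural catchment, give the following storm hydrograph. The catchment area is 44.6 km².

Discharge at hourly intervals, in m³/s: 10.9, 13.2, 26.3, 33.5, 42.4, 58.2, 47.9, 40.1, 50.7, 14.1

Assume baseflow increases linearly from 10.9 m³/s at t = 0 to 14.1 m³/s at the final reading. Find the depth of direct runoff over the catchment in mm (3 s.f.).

Direct runoff: 0.00, 1.94, 14.69, 21.53, 30.08, 45.52, 34.87, 26.71, 36.96, 0.00 m³/s; ΣQ_DR = 212.3 m³/s.
V = ΣQ_DR · Δt = 212.3 × 3600 s = 7.643 × 10^5 m³.
Over A = 44.6 km², depth = V / A = 17.1 mm.

d ≈ 17.1 mm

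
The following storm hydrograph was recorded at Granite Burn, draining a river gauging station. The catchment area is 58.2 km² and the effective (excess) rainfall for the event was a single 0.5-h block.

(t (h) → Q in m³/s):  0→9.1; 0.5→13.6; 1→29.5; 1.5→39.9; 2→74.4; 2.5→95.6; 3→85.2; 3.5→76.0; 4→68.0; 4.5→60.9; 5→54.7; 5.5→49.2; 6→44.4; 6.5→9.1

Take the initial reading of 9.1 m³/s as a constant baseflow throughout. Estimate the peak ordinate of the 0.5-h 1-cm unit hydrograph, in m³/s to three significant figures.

Direct runoff: 0.0, 4.5, 20.4, 30.8, 65.3, 86.5, 76.1, 66.9, 58.9, 51.8, 45.6, 40.1, 35.3, 0.0 m³/s; ΣQ_DR = 582.2 m³/s, peak = 86.5 m³/s.
Runoff depth d = ΣQ_DR·Δt / A = 582.2 × 1800 / (58.2 km²) = 18.01 mm.
The 1-cm UH is the DRH scaled by (10 mm)/d, so U_p = 86.5 × 10/18.01 = 48.0 m³/s.

U_p ≈ 48.0 m³/s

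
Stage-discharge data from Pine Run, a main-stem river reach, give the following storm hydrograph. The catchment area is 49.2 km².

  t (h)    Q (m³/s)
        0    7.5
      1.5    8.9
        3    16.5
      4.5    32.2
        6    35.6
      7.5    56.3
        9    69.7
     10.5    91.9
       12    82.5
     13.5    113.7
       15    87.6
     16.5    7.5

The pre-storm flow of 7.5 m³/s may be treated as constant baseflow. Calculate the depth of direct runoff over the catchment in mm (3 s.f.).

Direct runoff: 0.0, 1.4, 9.0, 24.7, 28.1, 48.8, 62.2, 84.4, 75.0, 106.2, 80.1, 0.0 m³/s; ΣQ_DR = 519.9 m³/s.
V = ΣQ_DR · Δt = 519.9 × 5400 s = 2.807 × 10^6 m³.
Over A = 49.2 km², depth = V / A = 57.1 mm.

d ≈ 57.1 mm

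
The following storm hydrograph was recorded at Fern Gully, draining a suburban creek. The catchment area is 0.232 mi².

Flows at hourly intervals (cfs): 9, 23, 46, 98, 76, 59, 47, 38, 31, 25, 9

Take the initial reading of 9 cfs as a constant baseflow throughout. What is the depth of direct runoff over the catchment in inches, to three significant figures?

Direct runoff: 0.0, 14.0, 37.0, 89.0, 67.0, 50.0, 38.0, 29.0, 22.0, 16.0, 0.0 cfs; ΣQ_DR = 362.0 cfs.
V = ΣQ_DR · Δt = 362.0 × 3600 s = 1.303 × 10^6 ft³.
Over A = 0.232 mi², depth = V / A = 2.42 in.

d ≈ 2.42 in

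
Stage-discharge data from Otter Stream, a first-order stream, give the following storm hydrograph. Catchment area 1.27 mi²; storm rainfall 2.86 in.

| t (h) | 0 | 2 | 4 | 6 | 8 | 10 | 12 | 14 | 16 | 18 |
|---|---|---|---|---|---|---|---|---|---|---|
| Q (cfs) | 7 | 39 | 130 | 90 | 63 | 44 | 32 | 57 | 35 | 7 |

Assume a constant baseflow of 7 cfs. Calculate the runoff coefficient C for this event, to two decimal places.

C ≈ 0.37

ΣQ_DR = 434.0 cfs; V = ΣQ_DR·Δt = 3.125 × 10^6 ft³.
Runoff depth d = V / A = 1.059 in.
C = d / P = 1.059 / 2.86 = 0.37.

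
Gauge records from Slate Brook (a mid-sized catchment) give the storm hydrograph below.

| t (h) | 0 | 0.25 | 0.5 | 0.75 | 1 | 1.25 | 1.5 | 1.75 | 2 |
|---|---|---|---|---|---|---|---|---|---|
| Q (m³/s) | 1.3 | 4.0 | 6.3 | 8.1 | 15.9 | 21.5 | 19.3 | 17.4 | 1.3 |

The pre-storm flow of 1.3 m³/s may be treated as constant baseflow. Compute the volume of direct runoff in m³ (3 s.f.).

V ≈ 75100 m³

Direct-runoff ordinates (Q − Q_b): 0.0, 2.7, 5.0, 6.8, 14.6, 20.2, 18.0, 16.1, 0.0 m³/s.
ΣQ_DR = 83.40 m³/s.
With Δt = 0.25 h = 900 s, V = ΣQ_DR · Δt = 83.40 × 900 = 75100 m³.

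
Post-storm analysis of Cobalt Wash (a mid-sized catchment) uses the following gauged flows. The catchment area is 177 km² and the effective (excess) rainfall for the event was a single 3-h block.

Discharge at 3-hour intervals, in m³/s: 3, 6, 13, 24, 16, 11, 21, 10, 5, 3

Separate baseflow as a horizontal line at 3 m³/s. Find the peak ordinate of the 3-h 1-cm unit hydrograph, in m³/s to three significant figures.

U_p ≈ 42.0 m³/s

Direct runoff: 0.0, 3.0, 10.0, 21.0, 13.0, 8.0, 18.0, 7.0, 2.0, 0.0 m³/s; ΣQ_DR = 82.00 m³/s, peak = 21.0 m³/s.
Runoff depth d = ΣQ_DR·Δt / A = 82.00 × 10800 / (177 km²) = 5.003 mm.
The 1-cm UH is the DRH scaled by (10 mm)/d, so U_p = 21.0 × 10/5.003 = 42.0 m³/s.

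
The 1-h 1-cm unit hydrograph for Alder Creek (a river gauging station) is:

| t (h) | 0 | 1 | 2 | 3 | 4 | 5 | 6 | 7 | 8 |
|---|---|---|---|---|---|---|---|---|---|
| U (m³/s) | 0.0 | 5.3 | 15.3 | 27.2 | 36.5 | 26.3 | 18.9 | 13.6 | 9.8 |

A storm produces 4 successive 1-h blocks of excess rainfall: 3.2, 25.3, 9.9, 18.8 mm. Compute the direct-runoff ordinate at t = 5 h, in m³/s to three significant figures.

By discrete convolution, Q_j = Σ (P_i / 10 mm) · U_{j−i}.
At t = 5 h (j=5): Q = (3.2/10)·26.3 + (25.3/10)·36.5 + (9.9/10)·27.2 + (18.8/10)·15.3 = 156 m³/s.

Q ≈ 156 m³/s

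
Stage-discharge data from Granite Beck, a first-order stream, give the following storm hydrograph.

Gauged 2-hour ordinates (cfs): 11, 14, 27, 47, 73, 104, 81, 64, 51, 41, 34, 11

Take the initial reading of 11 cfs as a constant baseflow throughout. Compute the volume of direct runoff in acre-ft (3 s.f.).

Direct-runoff ordinates (Q − Q_b): 0.0, 3.0, 16.0, 36.0, 62.0, 93.0, 70.0, 53.0, 40.0, 30.0, 23.0, 0.0 cfs.
ΣQ_DR = 426.0 cfs.
With Δt = 2 h = 7200 s, V = ΣQ_DR · Δt = 426.0 × 7200 = 3.07 × 10^6 ft³ = 70.4 acre-ft.

V ≈ 70.4 acre-ft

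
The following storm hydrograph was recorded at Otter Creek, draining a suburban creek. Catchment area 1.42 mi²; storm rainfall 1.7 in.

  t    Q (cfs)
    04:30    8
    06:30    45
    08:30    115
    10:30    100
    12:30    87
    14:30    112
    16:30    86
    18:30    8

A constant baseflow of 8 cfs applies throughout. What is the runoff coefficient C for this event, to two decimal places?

C ≈ 0.64

ΣQ_DR = 497.0 cfs; V = ΣQ_DR·Δt = 3.578 × 10^6 ft³.
Runoff depth d = V / A = 1.085 in.
C = d / P = 1.085 / 1.7 = 0.64.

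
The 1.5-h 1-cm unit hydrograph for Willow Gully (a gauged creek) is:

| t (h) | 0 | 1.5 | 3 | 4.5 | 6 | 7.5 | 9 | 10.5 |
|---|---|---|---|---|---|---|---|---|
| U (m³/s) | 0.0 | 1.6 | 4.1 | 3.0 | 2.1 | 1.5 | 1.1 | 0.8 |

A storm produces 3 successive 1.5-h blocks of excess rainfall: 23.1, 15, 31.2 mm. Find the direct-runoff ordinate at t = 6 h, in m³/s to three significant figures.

By discrete convolution, Q_j = Σ (P_i / 10 mm) · U_{j−i}.
At t = 6 h (j=4): Q = (23.1/10)·2.1 + (15/10)·3.0 + (31.2/10)·4.1 = 22.1 m³/s.

Q ≈ 22.1 m³/s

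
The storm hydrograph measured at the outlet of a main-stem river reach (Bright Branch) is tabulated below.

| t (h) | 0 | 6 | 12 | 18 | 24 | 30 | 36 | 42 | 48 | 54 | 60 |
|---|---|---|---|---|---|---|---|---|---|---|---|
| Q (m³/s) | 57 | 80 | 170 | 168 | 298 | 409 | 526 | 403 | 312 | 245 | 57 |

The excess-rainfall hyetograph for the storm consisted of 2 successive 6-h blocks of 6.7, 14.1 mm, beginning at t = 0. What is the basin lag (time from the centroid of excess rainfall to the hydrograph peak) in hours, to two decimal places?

Centroid of excess rainfall: t_c = Σ P_i·t̄_i / ΣP_i = 7.0673 h (block centres at 3, 9 h).
Hydrograph peak occurs at t = 36 h, so basin lag t_L = 36 − 7.0673 = 28.93 h.

t_L ≈ 28.93 h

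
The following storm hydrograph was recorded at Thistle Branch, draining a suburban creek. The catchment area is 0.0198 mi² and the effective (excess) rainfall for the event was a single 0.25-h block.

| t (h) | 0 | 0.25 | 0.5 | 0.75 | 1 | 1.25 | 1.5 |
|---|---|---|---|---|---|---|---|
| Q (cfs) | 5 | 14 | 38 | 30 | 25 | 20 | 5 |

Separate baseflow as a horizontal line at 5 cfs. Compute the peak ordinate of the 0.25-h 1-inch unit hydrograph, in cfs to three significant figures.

U_p ≈ 16.5 cfs

Direct runoff: 0.0, 9.0, 33.0, 25.0, 20.0, 15.0, 0.0 cfs; ΣQ_DR = 102.0 cfs, peak = 33.0 cfs.
Runoff depth d = ΣQ_DR·Δt / A = 102.0 × 900 / (0.0198 mi²) = 1.996 in.
The 1-inch UH is the DRH scaled by (1 in)/d, so U_p = 33.0 × 1/1.996 = 16.5 cfs.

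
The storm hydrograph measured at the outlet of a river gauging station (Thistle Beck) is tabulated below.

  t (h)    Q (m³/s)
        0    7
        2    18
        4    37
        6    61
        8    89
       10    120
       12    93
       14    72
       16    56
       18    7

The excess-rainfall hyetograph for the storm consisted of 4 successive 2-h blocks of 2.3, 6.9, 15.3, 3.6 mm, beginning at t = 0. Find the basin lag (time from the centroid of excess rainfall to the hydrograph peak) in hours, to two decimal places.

t_L ≈ 5.56 h

Centroid of excess rainfall: t_c = Σ P_i·t̄_i / ΣP_i = 4.4377 h (block centres at 1, 3, 5, 7 h).
Hydrograph peak occurs at t = 10 h, so basin lag t_L = 10 − 4.4377 = 5.56 h.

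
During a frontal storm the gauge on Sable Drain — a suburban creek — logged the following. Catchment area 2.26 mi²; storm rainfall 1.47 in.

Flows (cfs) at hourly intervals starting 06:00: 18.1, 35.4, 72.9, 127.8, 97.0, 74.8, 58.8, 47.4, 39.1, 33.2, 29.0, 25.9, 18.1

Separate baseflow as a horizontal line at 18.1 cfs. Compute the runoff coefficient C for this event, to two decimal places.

C ≈ 0.21

ΣQ_DR = 442.2 cfs; V = ΣQ_DR·Δt = 1.592 × 10^6 ft³.
Runoff depth d = V / A = 0.3032 in.
C = d / P = 0.3032 / 1.47 = 0.21.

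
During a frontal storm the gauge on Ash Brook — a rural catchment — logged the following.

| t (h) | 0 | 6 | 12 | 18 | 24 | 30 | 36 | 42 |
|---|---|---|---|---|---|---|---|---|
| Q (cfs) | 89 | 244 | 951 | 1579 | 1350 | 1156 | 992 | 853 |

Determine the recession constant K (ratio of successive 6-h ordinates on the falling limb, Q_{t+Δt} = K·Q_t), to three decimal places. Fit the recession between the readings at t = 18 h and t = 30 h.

Using the recession-limb readings at t = 18 h and t = 30 h: Q falls from 1579 to 1156 cfs over 2 intervals.
K = (Q₂/Q₁)^(1/2) = (1156/1579)^(1/2) = 0.856.

K ≈ 0.856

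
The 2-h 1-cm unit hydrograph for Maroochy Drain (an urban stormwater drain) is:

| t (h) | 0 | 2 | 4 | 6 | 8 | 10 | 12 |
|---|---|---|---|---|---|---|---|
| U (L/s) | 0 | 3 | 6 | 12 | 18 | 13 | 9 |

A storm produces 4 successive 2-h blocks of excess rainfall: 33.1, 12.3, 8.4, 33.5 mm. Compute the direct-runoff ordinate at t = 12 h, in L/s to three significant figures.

By discrete convolution, Q_j = Σ (P_i / 10 mm) · U_{j−i}.
At t = 12 h (j=6): Q = (33.1/10)·9 + (12.3/10)·13 + (8.4/10)·18 + (33.5/10)·12 = 101 L/s.

Q ≈ 101 L/s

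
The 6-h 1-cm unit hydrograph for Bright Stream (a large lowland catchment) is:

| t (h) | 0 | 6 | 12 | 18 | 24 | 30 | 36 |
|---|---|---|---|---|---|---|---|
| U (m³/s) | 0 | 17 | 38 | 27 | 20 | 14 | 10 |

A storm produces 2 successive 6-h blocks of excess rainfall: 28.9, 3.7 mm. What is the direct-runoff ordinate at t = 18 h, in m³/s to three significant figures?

Q ≈ 92.1 m³/s

By discrete convolution, Q_j = Σ (P_i / 10 mm) · U_{j−i}.
At t = 18 h (j=3): Q = (28.9/10)·27 + (3.7/10)·38 = 92.1 m³/s.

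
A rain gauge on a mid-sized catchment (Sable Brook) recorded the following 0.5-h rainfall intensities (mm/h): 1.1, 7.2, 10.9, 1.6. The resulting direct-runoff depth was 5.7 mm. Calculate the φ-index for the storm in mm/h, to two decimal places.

φ ≈ 3.35 mm/h

Only the 2 blocks with intensity above φ contribute runoff: 7.2, 10.9 mm/h.
Σ(I−φ)·Δt = d  ⇒  (7.2+10.9 − 2φ)·0.5 = 5.7
φ = (18.10 − 5.7/0.5) / 2 = 3.35 mm/h.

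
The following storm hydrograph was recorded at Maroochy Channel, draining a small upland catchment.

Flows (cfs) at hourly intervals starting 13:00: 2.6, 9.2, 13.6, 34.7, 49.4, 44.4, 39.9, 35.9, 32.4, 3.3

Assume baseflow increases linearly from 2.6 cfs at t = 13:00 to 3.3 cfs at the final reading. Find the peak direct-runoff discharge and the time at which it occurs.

Subtracting baseflow gives direct-runoff ordinates: 0.00, 6.52, 10.84, 31.87, 46.49, 41.41, 36.83, 32.76, 29.18, 0.00 cfs.
The maximum is 46.49 cfs, occurring at the reading for t = 17:00.

Q_p = 46.49 cfs at t = 17:00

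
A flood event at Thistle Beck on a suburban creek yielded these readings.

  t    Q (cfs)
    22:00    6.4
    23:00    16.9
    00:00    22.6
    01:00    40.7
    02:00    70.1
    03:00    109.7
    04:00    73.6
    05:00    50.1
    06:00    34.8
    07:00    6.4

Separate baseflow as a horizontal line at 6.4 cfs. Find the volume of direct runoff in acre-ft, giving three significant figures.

V ≈ 30.4 acre-ft

Direct-runoff ordinates (Q − Q_b): 0.0, 10.5, 16.2, 34.3, 63.7, 103.3, 67.2, 43.7, 28.4, 0.0 cfs.
ΣQ_DR = 367.3 cfs.
With Δt = 1 h = 3600 s, V = ΣQ_DR · Δt = 367.3 × 3600 = 1.32 × 10^6 ft³ = 30.4 acre-ft.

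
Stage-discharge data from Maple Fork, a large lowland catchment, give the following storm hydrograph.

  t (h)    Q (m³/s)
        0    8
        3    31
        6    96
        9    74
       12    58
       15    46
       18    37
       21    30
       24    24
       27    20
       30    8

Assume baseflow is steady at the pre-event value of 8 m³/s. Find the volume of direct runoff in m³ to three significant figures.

Direct-runoff ordinates (Q − Q_b): 0.0, 23.0, 88.0, 66.0, 50.0, 38.0, 29.0, 22.0, 16.0, 12.0, 0.0 m³/s.
ΣQ_DR = 344.0 m³/s.
With Δt = 3 h = 10800 s, V = ΣQ_DR · Δt = 344.0 × 10800 = 3.72 × 10^6 m³.

V ≈ 3.72 × 10^6 m³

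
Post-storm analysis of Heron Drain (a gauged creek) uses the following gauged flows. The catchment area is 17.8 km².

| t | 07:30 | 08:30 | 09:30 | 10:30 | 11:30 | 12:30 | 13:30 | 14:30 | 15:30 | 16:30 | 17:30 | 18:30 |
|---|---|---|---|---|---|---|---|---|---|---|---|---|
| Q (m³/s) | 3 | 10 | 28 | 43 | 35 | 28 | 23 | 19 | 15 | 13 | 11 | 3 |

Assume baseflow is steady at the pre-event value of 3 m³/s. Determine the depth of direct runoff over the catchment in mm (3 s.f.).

Direct runoff: 0.0, 7.0, 25.0, 40.0, 32.0, 25.0, 20.0, 16.0, 12.0, 10.0, 8.0, 0.0 m³/s; ΣQ_DR = 195.0 m³/s.
V = ΣQ_DR · Δt = 195.0 × 3600 s = 7.020 × 10^5 m³.
Over A = 17.8 km², depth = V / A = 39.4 mm.

d ≈ 39.4 mm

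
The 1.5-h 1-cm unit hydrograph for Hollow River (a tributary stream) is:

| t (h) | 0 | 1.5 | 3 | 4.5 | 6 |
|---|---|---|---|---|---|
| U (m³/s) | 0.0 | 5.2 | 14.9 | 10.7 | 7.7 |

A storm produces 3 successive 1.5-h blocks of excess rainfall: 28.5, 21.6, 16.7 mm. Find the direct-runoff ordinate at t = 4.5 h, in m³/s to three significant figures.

By discrete convolution, Q_j = Σ (P_i / 10 mm) · U_{j−i}.
At t = 4.5 h (j=3): Q = (28.5/10)·10.7 + (21.6/10)·14.9 + (16.7/10)·5.2 = 71.4 m³/s.

Q ≈ 71.4 m³/s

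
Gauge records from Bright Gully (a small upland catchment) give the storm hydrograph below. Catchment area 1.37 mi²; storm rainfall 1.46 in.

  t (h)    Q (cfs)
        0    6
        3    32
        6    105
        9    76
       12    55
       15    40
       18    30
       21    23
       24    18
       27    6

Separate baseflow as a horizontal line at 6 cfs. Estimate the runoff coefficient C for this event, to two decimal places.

ΣQ_DR = 331.0 cfs; V = ΣQ_DR·Δt = 3.575 × 10^6 ft³.
Runoff depth d = V / A = 1.123 in.
C = d / P = 1.123 / 1.46 = 0.77.

C ≈ 0.77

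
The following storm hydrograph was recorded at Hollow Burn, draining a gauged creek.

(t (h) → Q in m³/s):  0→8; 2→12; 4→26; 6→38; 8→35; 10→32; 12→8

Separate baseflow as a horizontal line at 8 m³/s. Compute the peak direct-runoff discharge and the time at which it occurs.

Subtracting baseflow gives direct-runoff ordinates: 0.0, 4.0, 18.0, 30.0, 27.0, 24.0, 0.0 m³/s.
The maximum is 30.0 m³/s, occurring at the reading for t = 6 h.

Q_p = 30.0 m³/s at t = 6 h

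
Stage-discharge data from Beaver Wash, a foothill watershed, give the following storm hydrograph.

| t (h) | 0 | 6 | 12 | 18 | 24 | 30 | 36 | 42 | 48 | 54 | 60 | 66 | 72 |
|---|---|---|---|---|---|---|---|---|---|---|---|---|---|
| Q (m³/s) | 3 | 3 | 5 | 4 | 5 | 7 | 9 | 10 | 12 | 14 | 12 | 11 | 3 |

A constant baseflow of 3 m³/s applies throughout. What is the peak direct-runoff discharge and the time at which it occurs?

Subtracting baseflow gives direct-runoff ordinates: 0.0, 0.0, 2.0, 1.0, 2.0, 4.0, 6.0, 7.0, 9.0, 11.0, 9.0, 8.0, 0.0 m³/s.
The maximum is 11.0 m³/s, occurring at the reading for t = 54 h.

Q_p = 11.0 m³/s at t = 54 h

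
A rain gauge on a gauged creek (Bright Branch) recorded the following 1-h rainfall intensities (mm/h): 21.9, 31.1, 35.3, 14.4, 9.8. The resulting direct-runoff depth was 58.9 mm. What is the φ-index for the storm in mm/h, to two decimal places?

φ ≈ 10.95 mm/h

Only the 4 blocks with intensity above φ contribute runoff: 21.9, 31.1, 35.3, 14.4 mm/h.
Σ(I−φ)·Δt = d  ⇒  (21.9+31.1+35.3+14.4 − 4φ)·1 = 58.9
φ = (102.7 − 58.9/1) / 4 = 10.95 mm/h.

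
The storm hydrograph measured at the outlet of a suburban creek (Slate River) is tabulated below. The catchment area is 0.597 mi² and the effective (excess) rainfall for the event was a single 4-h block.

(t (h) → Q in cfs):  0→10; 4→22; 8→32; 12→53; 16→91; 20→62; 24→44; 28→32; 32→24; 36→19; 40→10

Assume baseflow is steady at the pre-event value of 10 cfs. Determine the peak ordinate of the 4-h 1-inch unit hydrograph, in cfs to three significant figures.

U_p ≈ 27.0 cfs

Direct runoff: 0.0, 12.0, 22.0, 43.0, 81.0, 52.0, 34.0, 22.0, 14.0, 9.0, 0.0 cfs; ΣQ_DR = 289.0 cfs, peak = 81.0 cfs.
Runoff depth d = ΣQ_DR·Δt / A = 289.0 × 14400 / (0.597 mi²) = 3.001 in.
The 1-inch UH is the DRH scaled by (1 in)/d, so U_p = 81.0 × 1/3.001 = 27.0 cfs.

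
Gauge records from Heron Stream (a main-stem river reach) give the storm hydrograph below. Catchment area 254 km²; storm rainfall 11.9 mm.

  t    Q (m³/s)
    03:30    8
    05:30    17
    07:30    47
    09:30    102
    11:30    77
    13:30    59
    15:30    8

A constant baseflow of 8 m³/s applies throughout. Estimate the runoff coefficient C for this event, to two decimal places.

C ≈ 0.62

ΣQ_DR = 262.0 m³/s; V = ΣQ_DR·Δt = 1.886 × 10^6 m³.
Runoff depth d = V / A = 7.427 mm.
C = d / P = 7.427 / 11.9 = 0.62.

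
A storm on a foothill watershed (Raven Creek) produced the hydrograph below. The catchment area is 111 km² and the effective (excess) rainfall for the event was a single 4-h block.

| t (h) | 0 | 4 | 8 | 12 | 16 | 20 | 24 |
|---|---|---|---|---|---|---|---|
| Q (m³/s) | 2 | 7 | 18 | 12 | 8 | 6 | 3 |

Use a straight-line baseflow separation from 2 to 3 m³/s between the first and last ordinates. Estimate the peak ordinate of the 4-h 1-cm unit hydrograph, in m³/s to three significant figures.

U_p ≈ 31.4 m³/s

Direct runoff: 0.00, 4.83, 15.67, 9.50, 5.33, 3.17, 0.00 m³/s; ΣQ_DR = 38.50 m³/s, peak = 15.67 m³/s.
Runoff depth d = ΣQ_DR·Δt / A = 38.50 × 14400 / (111 km²) = 4.995 mm.
The 1-cm UH is the DRH scaled by (10 mm)/d, so U_p = 15.67 × 10/4.995 = 31.4 m³/s.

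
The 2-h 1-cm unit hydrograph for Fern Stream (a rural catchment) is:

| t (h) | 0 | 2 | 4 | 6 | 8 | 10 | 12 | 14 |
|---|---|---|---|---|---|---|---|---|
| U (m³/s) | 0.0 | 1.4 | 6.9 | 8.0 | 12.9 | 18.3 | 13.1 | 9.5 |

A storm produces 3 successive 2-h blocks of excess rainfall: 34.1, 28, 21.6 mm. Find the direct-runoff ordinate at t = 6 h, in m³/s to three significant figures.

Q ≈ 49.6 m³/s

By discrete convolution, Q_j = Σ (P_i / 10 mm) · U_{j−i}.
At t = 6 h (j=3): Q = (34.1/10)·8.0 + (28/10)·6.9 + (21.6/10)·1.4 = 49.6 m³/s.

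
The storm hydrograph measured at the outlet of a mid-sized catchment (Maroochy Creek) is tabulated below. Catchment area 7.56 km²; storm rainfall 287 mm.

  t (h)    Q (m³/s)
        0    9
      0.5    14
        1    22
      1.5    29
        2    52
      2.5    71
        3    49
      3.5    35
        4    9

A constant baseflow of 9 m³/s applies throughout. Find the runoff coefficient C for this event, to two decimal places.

C ≈ 0.17

ΣQ_DR = 209.0 m³/s; V = ΣQ_DR·Δt = 3.762 × 10^5 m³.
Runoff depth d = V / A = 49.76 mm.
C = d / P = 49.76 / 287 = 0.17.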